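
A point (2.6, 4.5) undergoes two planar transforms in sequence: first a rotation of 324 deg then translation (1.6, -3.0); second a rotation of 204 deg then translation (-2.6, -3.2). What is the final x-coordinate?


After transform 1:
x1 = cos(324)*2.6 - sin(324)*4.5 + 1.6 = 6.3485
y1 = sin(324)*2.6 + cos(324)*4.5 + -3.0 = -0.8877
After transform 2:
x2 = cos(204)*6.3485 - sin(204)*-0.8877 + -2.6
= -8.7607


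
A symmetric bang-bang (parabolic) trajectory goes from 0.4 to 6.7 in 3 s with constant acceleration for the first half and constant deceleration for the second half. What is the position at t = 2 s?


Symmetric rest-to-rest: each phase covers (pf-p0)/2 in time T/2. 0.5*a*(T/2)^2 = (pf-p0)/2 => a = 4*(pf-p0)/T^2
a = 4*(6.7-0.4)/3^2 = 2.8
t = 2 is in the deceleration phase (t > T/2).
p = pf - 0.5*a*(T-t)^2 = 6.7 - 0.5*2.8*1^2
= 5.3


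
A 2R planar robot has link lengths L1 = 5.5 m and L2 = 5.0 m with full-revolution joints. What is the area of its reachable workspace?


r_max = L1 + L2 = 10.5 m
r_min = |L1 - L2| = 0.5 m
Area = pi*(r_max^2 - r_min^2)
= pi*(110.25 - 0.25)
= pi * 110.0
= 345.5752 m^2


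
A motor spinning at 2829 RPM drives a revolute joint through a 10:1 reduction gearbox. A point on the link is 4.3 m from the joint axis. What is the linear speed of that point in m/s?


omega_motor = 2829 * 2*pi/60 = 296.2522 rad/s
omega_joint = omega_motor / 10 = 29.6252 rad/s
v = omega_joint * r = 29.6252 * 4.3
= 127.3884 m/s


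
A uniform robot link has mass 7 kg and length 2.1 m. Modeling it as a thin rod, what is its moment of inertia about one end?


I = (1/3) * m * L^2
= (1/3) * 7 * 2.1^2
= 0.333333 * 7 * 4.41
= 10.29 kg*m^2


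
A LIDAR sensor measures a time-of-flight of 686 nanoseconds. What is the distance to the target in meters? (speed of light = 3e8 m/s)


tof = 686 ns = 6.86e-07 s
dist = c * tof / 2
= 3e8 * 6.86e-07 / 2
= 102.9 m


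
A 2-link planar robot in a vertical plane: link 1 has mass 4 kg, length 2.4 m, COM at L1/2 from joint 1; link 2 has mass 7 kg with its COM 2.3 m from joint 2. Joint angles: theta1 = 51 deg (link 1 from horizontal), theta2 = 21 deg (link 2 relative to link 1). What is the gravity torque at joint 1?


Horizontal distance from joint 1 to link-1 COM:
  x_c1 = (L1/2)*cos(t1) = 1.2 * 0.6293 = 0.7552 m
Horizontal distance from joint 1 to link-2 COM:
  x_c2 = L1*cos(t1) + Lc2*cos(t1+t2)
       = 2.4*0.6293 + 2.3*0.309 = 2.2211 m
tau1 = m1*g*x_c1 + m2*g*x_c2
     = 4*9.81*0.7552 + 7*9.81*2.2211
     = 29.6334 + 152.5235
     = 182.1569 Nm


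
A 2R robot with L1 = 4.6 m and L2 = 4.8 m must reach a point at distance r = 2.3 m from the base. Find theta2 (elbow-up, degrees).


cos(theta2) = (r^2 - L1^2 - L2^2) / (2*L1*L2)
cos(theta2) = (5.29 - 21.16 - 23.04) / 44.16
cos(theta2) = -0.881114
theta2 = 151.7771 degrees


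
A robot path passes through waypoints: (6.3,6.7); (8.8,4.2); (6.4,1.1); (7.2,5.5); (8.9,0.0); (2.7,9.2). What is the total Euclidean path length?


Segment lengths:
  seg1 = sqrt((2.5)^2 + (-2.5)^2) = 3.5355
  seg2 = sqrt((-2.4)^2 + (-3.1)^2) = 3.9205
  seg3 = sqrt((0.8)^2 + (4.4)^2) = 4.4721
  seg4 = sqrt((1.7)^2 + (-5.5)^2) = 5.7567
  seg5 = sqrt((-6.2)^2 + (9.2)^2) = 11.0941
Total = 28.779


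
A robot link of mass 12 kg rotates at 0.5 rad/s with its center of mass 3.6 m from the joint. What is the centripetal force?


F = m * omega^2 * r
= 12 * 0.5^2 * 3.6
= 12 * 0.25 * 3.6
= 10.8 N


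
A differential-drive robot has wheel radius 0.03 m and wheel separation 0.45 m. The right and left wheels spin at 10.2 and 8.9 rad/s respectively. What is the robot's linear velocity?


vR = r*wR = 0.03*10.2 = 0.306 m/s
vL = r*wL = 0.03*8.9 = 0.267 m/s
v = (vR+vL)/2 = 0.2865 m/s
omega = (vR-vL)/L = 0.0867 rad/s
linear velocity = 0.2865 m/s


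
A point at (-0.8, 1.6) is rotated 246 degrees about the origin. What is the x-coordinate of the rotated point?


x' = x*cos(theta) - y*sin(theta)
cos(246 deg) = -0.4067, sin(246 deg) = -0.9135
x' = -0.8 * -0.4067 - 1.6 * -0.9135
= 0.3254 - -1.4617
= 1.7871


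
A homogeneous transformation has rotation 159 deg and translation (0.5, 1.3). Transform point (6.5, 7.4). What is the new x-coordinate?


x' = cos(theta)*px - sin(theta)*py + tx
= -0.9336*6.5 - 0.3584*7.4 + 0.5
= -8.2202


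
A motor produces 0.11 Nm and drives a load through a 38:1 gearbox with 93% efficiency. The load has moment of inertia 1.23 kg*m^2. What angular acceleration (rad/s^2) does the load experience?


tau_out = tau_motor * N * eta
= 0.11 * 38 * 0.93 = 3.8874 Nm
alpha = tau_out / I = 3.8874 / 1.23
= 3.1605 rad/s^2


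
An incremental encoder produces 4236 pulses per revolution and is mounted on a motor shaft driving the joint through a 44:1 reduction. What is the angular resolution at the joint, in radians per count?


counts per rev = 4236
effective counts at joint = 4236 * 44 = 186384
resolution = 2*pi / 186384
= 3.3711e-05 rad/count


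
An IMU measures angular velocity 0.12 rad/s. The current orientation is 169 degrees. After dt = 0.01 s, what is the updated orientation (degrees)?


delta_theta = w * dt = 0.12 * 0.01 = 0.0012 rad
= 0.0688 deg
theta_new = 169 + 0.0688 = 169.0688 deg


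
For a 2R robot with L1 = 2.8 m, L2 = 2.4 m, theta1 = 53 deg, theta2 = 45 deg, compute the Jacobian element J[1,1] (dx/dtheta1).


J[1,1] = -L1*sin(t1) - L2*sin(t1+t2)
= -2.8*sin(53) - 2.4*sin(98)
= -4.6128


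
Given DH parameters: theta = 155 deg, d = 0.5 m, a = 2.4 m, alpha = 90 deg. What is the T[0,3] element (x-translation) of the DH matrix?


T[0,3] = a * cos(theta)
= 2.4 * cos(155 deg)
= 2.4 * -0.9063
= -2.1751


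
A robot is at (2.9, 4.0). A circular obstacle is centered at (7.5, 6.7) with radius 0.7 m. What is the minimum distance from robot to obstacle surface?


center_dist = sqrt((2.9-7.5)^2 + (4.0-6.7)^2)
= sqrt(21.16 + 7.29)
= 5.3339
min_dist = center_dist - radius = 5.3339 - 0.7 = 4.6339 m


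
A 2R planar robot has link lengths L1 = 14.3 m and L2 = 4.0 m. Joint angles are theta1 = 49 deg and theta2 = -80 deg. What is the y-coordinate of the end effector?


Convert angles to radians: theta1 = 0.8552, theta2 = -1.3963
y = L1*sin(theta1) + L2*sin(theta1+theta2)
y = 10.7923 + -2.0602
y = 8.7322


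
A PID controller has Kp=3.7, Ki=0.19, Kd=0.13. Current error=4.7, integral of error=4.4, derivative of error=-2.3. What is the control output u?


u = Kp*e + Ki*int(e) + Kd*de/dt
= 3.7*4.7 + 0.19*4.4 + 0.13*(-2.3)
= 17.39 + 0.836 + -0.299
= 17.927


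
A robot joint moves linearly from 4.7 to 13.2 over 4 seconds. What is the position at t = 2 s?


s = t/T = 2/4 = 0.5
p(t) = p0 + (pf-p0)*s
= 4.7 + (13.2 - 4.7) * 0.5
= 8.95


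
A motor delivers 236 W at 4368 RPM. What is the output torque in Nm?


omega = 4368 * 2*pi/60 = 457.4159 rad/s
tau = P / omega = 236 / 457.4159
= 0.5159 Nm


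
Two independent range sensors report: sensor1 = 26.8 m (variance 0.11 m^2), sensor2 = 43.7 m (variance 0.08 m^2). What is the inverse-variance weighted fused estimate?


w1 = (1/var1) / (1/var1 + 1/var2)
   = 9.0909 / (9.0909 + 12.5) = 0.4211
w2 = 1 - w1 = 0.5789
fused = w1*s1 + w2*s2 = 11.2842 + 25.3
= 36.5842 m


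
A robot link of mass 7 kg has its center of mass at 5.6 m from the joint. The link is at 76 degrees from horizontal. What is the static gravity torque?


tau = m*g*L*cos(angle)
= 7 * 9.81 * 5.6 * cos(76 deg)
= 7 * 9.81 * 5.6 * 0.2419
= 93.0315 Nm


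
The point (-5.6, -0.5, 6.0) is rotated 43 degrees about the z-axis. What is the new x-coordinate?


Rotation about z-axis: x' = x*cos(theta) - y*sin(theta)
= -5.6 * 0.7314 - -0.5 * 0.682
= -3.7546


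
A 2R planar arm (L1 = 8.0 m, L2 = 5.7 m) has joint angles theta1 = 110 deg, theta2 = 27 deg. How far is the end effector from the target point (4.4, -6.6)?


End effector via forward kinematics:
x = L1*cos(t1) + L2*cos(t1+t2) = -6.9049
y = L1*sin(t1) + L2*sin(t1+t2) = 11.4049
Distance to target:
d = sqrt((4.4 - -6.9049)^2 + (-6.6 - 11.4049)^2)
= sqrt(127.8002 + 324.1776)
= 21.2598 m


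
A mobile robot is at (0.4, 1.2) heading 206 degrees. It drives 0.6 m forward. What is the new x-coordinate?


x_new = x0 + d*cos(theta)
= 0.4 + 0.6*cos(206)
= 0.4 + -0.5393
= -0.1393


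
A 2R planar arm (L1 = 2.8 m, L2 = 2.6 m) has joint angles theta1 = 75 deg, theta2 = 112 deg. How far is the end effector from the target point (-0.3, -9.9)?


End effector via forward kinematics:
x = L1*cos(t1) + L2*cos(t1+t2) = -1.8559
y = L1*sin(t1) + L2*sin(t1+t2) = 2.3877
Distance to target:
d = sqrt((-0.3 - -1.8559)^2 + (-9.9 - 2.3877)^2)
= sqrt(2.4209 + 150.9884)
= 12.3858 m


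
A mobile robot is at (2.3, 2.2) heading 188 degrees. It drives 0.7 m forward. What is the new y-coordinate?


y_new = y0 + d*sin(theta)
= 2.2 + 0.7*sin(188)
= 2.2 + -0.0974
= 2.1026


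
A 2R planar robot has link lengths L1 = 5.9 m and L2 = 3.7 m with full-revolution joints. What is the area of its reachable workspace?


r_max = L1 + L2 = 9.6 m
r_min = |L1 - L2| = 2.2 m
Area = pi*(r_max^2 - r_min^2)
= pi*(92.16 - 4.84)
= pi * 87.32
= 274.3239 m^2


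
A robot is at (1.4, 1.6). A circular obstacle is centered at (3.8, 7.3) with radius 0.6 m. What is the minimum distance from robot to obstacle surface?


center_dist = sqrt((1.4-3.8)^2 + (1.6-7.3)^2)
= sqrt(5.76 + 32.49)
= 6.1847
min_dist = center_dist - radius = 6.1847 - 0.6 = 5.5847 m


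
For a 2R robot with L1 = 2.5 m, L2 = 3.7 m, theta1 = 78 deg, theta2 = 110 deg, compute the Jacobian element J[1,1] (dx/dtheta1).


J[1,1] = -L1*sin(t1) - L2*sin(t1+t2)
= -2.5*sin(78) - 3.7*sin(188)
= -1.9304


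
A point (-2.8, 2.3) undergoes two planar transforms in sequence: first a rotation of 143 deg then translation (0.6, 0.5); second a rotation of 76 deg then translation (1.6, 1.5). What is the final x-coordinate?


After transform 1:
x1 = cos(143)*-2.8 - sin(143)*2.3 + 0.6 = 1.452
y1 = sin(143)*-2.8 + cos(143)*2.3 + 0.5 = -3.0219
After transform 2:
x2 = cos(76)*1.452 - sin(76)*-3.0219 + 1.6
= 4.8835


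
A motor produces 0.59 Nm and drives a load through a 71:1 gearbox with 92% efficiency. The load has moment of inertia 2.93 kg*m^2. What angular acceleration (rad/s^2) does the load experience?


tau_out = tau_motor * N * eta
= 0.59 * 71 * 0.92 = 38.5388 Nm
alpha = tau_out / I = 38.5388 / 2.93
= 13.1532 rad/s^2


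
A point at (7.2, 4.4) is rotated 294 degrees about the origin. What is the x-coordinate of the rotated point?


x' = x*cos(theta) - y*sin(theta)
cos(294 deg) = 0.4067, sin(294 deg) = -0.9135
x' = 7.2 * 0.4067 - 4.4 * -0.9135
= 2.9285 - -4.0196
= 6.9481


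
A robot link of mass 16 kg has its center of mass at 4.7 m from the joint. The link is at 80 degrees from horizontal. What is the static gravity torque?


tau = m*g*L*cos(angle)
= 16 * 9.81 * 4.7 * cos(80 deg)
= 16 * 9.81 * 4.7 * 0.1736
= 128.1023 Nm


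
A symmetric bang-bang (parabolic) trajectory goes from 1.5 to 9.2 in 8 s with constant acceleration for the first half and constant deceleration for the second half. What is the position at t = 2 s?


Symmetric rest-to-rest: each phase covers (pf-p0)/2 in time T/2. 0.5*a*(T/2)^2 = (pf-p0)/2 => a = 4*(pf-p0)/T^2
a = 4*(9.2-1.5)/8^2 = 0.4812
t = 2 is in the acceleration phase (t <= T/2).
p = p0 + 0.5*a*t^2 = 1.5 + 0.5*0.4812*2^2
= 2.4625


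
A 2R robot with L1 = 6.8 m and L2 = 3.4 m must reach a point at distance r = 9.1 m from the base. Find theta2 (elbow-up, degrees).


cos(theta2) = (r^2 - L1^2 - L2^2) / (2*L1*L2)
cos(theta2) = (82.81 - 46.24 - 11.56) / 46.24
cos(theta2) = 0.540874
theta2 = 57.2569 degrees


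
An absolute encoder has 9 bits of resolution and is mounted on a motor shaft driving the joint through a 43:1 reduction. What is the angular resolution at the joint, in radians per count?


counts = 2^9 = 512
effective counts at joint = 512 * 43 = 22016
resolution = 2*pi / 22016
= 2.8539e-04 rad/count


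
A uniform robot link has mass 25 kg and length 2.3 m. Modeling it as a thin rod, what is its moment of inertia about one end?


I = (1/3) * m * L^2
= (1/3) * 25 * 2.3^2
= 0.333333 * 25 * 5.29
= 44.0833 kg*m^2


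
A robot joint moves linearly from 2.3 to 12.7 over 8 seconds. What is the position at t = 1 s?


s = t/T = 1/8 = 0.125
p(t) = p0 + (pf-p0)*s
= 2.3 + (12.7 - 2.3) * 0.125
= 3.6


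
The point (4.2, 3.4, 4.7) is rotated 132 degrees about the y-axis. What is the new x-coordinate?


Rotation about y-axis: x' = x*cos(theta) + z*sin(theta)
= 4.2 * -0.6691 + 4.7 * 0.7431
= 0.6824


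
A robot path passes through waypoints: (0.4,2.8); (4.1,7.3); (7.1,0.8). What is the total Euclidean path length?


Segment lengths:
  seg1 = sqrt((3.7)^2 + (4.5)^2) = 5.8258
  seg2 = sqrt((3.0)^2 + (-6.5)^2) = 7.1589
Total = 12.9847


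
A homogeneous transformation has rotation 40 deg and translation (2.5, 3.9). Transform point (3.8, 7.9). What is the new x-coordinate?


x' = cos(theta)*px - sin(theta)*py + tx
= 0.766*3.8 - 0.6428*7.9 + 2.5
= 0.3329


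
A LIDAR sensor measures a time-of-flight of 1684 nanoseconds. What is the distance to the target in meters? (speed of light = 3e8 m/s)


tof = 1684 ns = 1.684e-06 s
dist = c * tof / 2
= 3e8 * 1.684e-06 / 2
= 252.6 m


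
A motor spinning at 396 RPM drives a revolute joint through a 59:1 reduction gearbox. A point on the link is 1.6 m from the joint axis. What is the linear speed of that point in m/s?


omega_motor = 396 * 2*pi/60 = 41.469 rad/s
omega_joint = omega_motor / 59 = 0.7029 rad/s
v = omega_joint * r = 0.7029 * 1.6
= 1.1246 m/s


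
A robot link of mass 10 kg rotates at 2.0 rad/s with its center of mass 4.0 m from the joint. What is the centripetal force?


F = m * omega^2 * r
= 10 * 2.0^2 * 4.0
= 10 * 4.0 * 4.0
= 160.0 N


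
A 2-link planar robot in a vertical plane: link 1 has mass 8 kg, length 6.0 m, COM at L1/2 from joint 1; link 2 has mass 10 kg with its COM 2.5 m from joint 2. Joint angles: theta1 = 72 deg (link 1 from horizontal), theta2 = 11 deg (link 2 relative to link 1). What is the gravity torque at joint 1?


Horizontal distance from joint 1 to link-1 COM:
  x_c1 = (L1/2)*cos(t1) = 3.0 * 0.309 = 0.9271 m
Horizontal distance from joint 1 to link-2 COM:
  x_c2 = L1*cos(t1) + Lc2*cos(t1+t2)
       = 6.0*0.309 + 2.5*0.1219 = 2.1588 m
tau1 = m1*g*x_c1 + m2*g*x_c2
     = 8*9.81*0.9271 + 10*9.81*2.1588
     = 72.755 + 211.7759
     = 284.5308 Nm


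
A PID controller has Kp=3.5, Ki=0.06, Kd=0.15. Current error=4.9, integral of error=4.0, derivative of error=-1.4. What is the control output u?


u = Kp*e + Ki*int(e) + Kd*de/dt
= 3.5*4.9 + 0.06*4.0 + 0.15*(-1.4)
= 17.15 + 0.24 + -0.21
= 17.18


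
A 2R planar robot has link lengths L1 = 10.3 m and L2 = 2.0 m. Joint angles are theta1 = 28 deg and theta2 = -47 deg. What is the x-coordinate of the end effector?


Convert angles to radians: theta1 = 0.4887, theta2 = -0.8203
x = L1*cos(theta1) + L2*cos(theta1+theta2)
x = 9.0944 + 1.891
x = 10.9854


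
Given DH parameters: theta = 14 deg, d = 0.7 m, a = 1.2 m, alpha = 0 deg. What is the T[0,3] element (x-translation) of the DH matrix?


T[0,3] = a * cos(theta)
= 1.2 * cos(14 deg)
= 1.2 * 0.9703
= 1.1644


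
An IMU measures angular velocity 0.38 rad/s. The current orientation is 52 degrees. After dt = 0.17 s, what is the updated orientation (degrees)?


delta_theta = w * dt = 0.38 * 0.17 = 0.0646 rad
= 3.7013 deg
theta_new = 52 + 3.7013 = 55.7013 deg


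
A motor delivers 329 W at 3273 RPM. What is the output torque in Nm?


omega = 3273 * 2*pi/60 = 342.7478 rad/s
tau = P / omega = 329 / 342.7478
= 0.9599 Nm


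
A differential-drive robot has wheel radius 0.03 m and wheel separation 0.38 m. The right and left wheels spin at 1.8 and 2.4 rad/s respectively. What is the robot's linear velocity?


vR = r*wR = 0.03*1.8 = 0.054 m/s
vL = r*wL = 0.03*2.4 = 0.072 m/s
v = (vR+vL)/2 = 0.063 m/s
omega = (vR-vL)/L = -0.0474 rad/s
linear velocity = 0.063 m/s


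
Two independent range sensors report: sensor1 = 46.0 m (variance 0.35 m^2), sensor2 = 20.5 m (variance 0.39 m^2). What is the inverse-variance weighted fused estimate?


w1 = (1/var1) / (1/var1 + 1/var2)
   = 2.8571 / (2.8571 + 2.5641) = 0.527
w2 = 1 - w1 = 0.473
fused = w1*s1 + w2*s2 = 24.2432 + 9.6959
= 33.9392 m


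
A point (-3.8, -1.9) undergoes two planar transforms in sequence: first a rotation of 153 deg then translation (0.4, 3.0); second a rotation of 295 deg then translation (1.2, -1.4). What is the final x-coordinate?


After transform 1:
x1 = cos(153)*-3.8 - sin(153)*-1.9 + 0.4 = 4.6484
y1 = sin(153)*-3.8 + cos(153)*-1.9 + 3.0 = 2.9677
After transform 2:
x2 = cos(295)*4.6484 - sin(295)*2.9677 + 1.2
= 5.8542


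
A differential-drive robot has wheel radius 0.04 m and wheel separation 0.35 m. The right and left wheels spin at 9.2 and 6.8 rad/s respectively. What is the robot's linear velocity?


vR = r*wR = 0.04*9.2 = 0.368 m/s
vL = r*wL = 0.04*6.8 = 0.272 m/s
v = (vR+vL)/2 = 0.32 m/s
omega = (vR-vL)/L = 0.2743 rad/s
linear velocity = 0.32 m/s


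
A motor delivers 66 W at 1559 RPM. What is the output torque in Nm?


omega = 1559 * 2*pi/60 = 163.2581 rad/s
tau = P / omega = 66 / 163.2581
= 0.4043 Nm


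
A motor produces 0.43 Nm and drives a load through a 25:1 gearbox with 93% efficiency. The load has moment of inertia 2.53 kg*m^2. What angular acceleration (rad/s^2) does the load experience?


tau_out = tau_motor * N * eta
= 0.43 * 25 * 0.93 = 9.9975 Nm
alpha = tau_out / I = 9.9975 / 2.53
= 3.9516 rad/s^2


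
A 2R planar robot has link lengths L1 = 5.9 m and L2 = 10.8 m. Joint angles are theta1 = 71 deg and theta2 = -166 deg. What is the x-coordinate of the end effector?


Convert angles to radians: theta1 = 1.2392, theta2 = -2.8972
x = L1*cos(theta1) + L2*cos(theta1+theta2)
x = 1.9209 + -0.9413
x = 0.9796


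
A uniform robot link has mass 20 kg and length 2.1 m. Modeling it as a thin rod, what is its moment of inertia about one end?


I = (1/3) * m * L^2
= (1/3) * 20 * 2.1^2
= 0.333333 * 20 * 4.41
= 29.4 kg*m^2


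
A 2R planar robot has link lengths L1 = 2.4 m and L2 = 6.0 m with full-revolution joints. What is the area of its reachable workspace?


r_max = L1 + L2 = 8.4 m
r_min = |L1 - L2| = 3.6 m
Area = pi*(r_max^2 - r_min^2)
= pi*(70.56 - 12.96)
= pi * 57.6
= 180.9557 m^2


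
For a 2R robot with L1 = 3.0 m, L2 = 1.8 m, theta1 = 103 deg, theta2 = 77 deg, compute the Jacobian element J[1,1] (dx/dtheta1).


J[1,1] = -L1*sin(t1) - L2*sin(t1+t2)
= -3.0*sin(103) - 1.8*sin(180)
= -2.9231


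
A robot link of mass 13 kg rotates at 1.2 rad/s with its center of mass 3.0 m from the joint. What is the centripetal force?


F = m * omega^2 * r
= 13 * 1.2^2 * 3.0
= 13 * 1.44 * 3.0
= 56.16 N


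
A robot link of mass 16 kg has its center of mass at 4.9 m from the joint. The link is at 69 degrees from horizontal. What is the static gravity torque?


tau = m*g*L*cos(angle)
= 16 * 9.81 * 4.9 * cos(69 deg)
= 16 * 9.81 * 4.9 * 0.3584
= 275.6222 Nm


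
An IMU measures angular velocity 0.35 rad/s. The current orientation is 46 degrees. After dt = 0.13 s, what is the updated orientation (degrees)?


delta_theta = w * dt = 0.35 * 0.13 = 0.0455 rad
= 2.607 deg
theta_new = 46 + 2.607 = 48.607 deg


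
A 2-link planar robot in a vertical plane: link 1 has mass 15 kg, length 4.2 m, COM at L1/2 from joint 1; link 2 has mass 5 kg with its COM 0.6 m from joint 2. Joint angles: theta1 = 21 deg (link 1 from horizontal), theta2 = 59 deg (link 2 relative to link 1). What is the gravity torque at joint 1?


Horizontal distance from joint 1 to link-1 COM:
  x_c1 = (L1/2)*cos(t1) = 2.1 * 0.9336 = 1.9605 m
Horizontal distance from joint 1 to link-2 COM:
  x_c2 = L1*cos(t1) + Lc2*cos(t1+t2)
       = 4.2*0.9336 + 0.6*0.1736 = 4.0252 m
tau1 = m1*g*x_c1 + m2*g*x_c2
     = 15*9.81*1.9605 + 5*9.81*4.0252
     = 288.4904 + 197.4374
     = 485.9277 Nm


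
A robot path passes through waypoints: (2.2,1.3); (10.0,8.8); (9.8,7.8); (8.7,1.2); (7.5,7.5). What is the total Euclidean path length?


Segment lengths:
  seg1 = sqrt((7.8)^2 + (7.5)^2) = 10.8208
  seg2 = sqrt((-0.2)^2 + (-1.0)^2) = 1.0198
  seg3 = sqrt((-1.1)^2 + (-6.6)^2) = 6.691
  seg4 = sqrt((-1.2)^2 + (6.3)^2) = 6.4133
Total = 24.9449


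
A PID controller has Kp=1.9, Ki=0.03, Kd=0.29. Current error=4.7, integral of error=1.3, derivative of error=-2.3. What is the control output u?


u = Kp*e + Ki*int(e) + Kd*de/dt
= 1.9*4.7 + 0.03*1.3 + 0.29*(-2.3)
= 8.93 + 0.039 + -0.667
= 8.302


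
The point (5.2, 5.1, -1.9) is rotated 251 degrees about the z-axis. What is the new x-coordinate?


Rotation about z-axis: x' = x*cos(theta) - y*sin(theta)
= 5.2 * -0.3256 - 5.1 * -0.9455
= 3.1292


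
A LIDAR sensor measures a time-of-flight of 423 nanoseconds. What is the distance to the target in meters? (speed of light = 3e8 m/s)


tof = 423 ns = 4.23e-07 s
dist = c * tof / 2
= 3e8 * 4.23e-07 / 2
= 63.45 m


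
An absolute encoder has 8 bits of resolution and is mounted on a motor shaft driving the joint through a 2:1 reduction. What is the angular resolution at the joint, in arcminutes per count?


counts = 2^8 = 256
effective counts at joint = 256 * 2 = 512
resolution = 360*60 / 512
= 42.1875 arcmin/count


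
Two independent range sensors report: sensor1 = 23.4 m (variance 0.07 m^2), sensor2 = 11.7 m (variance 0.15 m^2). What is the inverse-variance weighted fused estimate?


w1 = (1/var1) / (1/var1 + 1/var2)
   = 14.2857 / (14.2857 + 6.6667) = 0.6818
w2 = 1 - w1 = 0.3182
fused = w1*s1 + w2*s2 = 15.9545 + 3.7227
= 19.6773 m


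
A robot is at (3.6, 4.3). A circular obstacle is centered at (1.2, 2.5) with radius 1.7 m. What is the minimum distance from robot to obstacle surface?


center_dist = sqrt((3.6-1.2)^2 + (4.3-2.5)^2)
= sqrt(5.76 + 3.24)
= 3.0
min_dist = center_dist - radius = 3.0 - 1.7 = 1.3 m


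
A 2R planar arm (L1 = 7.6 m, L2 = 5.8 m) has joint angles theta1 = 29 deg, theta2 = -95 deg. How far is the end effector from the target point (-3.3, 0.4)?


End effector via forward kinematics:
x = L1*cos(t1) + L2*cos(t1+t2) = 9.0062
y = L1*sin(t1) + L2*sin(t1+t2) = -1.614
Distance to target:
d = sqrt((-3.3 - 9.0062)^2 + (0.4 - -1.614)^2)
= sqrt(151.4421 + 4.0562)
= 12.4699 m


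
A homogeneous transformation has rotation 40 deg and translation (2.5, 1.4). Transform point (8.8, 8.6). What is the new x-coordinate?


x' = cos(theta)*px - sin(theta)*py + tx
= 0.766*8.8 - 0.6428*8.6 + 2.5
= 3.7132


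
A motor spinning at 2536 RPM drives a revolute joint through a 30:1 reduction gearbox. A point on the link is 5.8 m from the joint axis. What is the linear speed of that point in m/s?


omega_motor = 2536 * 2*pi/60 = 265.5693 rad/s
omega_joint = omega_motor / 30 = 8.8523 rad/s
v = omega_joint * r = 8.8523 * 5.8
= 51.3434 m/s


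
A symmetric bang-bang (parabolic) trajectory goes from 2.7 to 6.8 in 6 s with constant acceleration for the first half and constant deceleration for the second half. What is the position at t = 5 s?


Symmetric rest-to-rest: each phase covers (pf-p0)/2 in time T/2. 0.5*a*(T/2)^2 = (pf-p0)/2 => a = 4*(pf-p0)/T^2
a = 4*(6.8-2.7)/6^2 = 0.4556
t = 5 is in the deceleration phase (t > T/2).
p = pf - 0.5*a*(T-t)^2 = 6.8 - 0.5*0.4556*1^2
= 6.5722


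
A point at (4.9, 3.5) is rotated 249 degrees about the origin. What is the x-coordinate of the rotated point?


x' = x*cos(theta) - y*sin(theta)
cos(249 deg) = -0.3584, sin(249 deg) = -0.9336
x' = 4.9 * -0.3584 - 3.5 * -0.9336
= -1.756 - -3.2675
= 1.5115


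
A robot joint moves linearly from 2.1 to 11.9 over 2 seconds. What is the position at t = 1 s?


s = t/T = 1/2 = 0.5
p(t) = p0 + (pf-p0)*s
= 2.1 + (11.9 - 2.1) * 0.5
= 7.0


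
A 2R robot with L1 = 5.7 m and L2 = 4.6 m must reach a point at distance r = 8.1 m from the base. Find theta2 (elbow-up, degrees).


cos(theta2) = (r^2 - L1^2 - L2^2) / (2*L1*L2)
cos(theta2) = (65.61 - 32.49 - 21.16) / 52.44
cos(theta2) = 0.22807
theta2 = 76.8165 degrees


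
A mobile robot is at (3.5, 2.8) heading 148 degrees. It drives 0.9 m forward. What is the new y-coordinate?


y_new = y0 + d*sin(theta)
= 2.8 + 0.9*sin(148)
= 2.8 + 0.4769
= 3.2769


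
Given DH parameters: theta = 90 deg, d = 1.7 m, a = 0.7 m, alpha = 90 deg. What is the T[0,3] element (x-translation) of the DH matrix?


T[0,3] = a * cos(theta)
= 0.7 * cos(90 deg)
= 0.7 * 0.0
= 0.0


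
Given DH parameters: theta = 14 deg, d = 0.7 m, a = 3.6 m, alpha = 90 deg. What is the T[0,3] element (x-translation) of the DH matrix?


T[0,3] = a * cos(theta)
= 3.6 * cos(14 deg)
= 3.6 * 0.9703
= 3.4931


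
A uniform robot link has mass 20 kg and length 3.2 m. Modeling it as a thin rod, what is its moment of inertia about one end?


I = (1/3) * m * L^2
= (1/3) * 20 * 3.2^2
= 0.333333 * 20 * 10.24
= 68.2667 kg*m^2


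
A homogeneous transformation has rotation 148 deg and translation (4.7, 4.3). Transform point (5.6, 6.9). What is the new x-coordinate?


x' = cos(theta)*px - sin(theta)*py + tx
= -0.848*5.6 - 0.5299*6.9 + 4.7
= -3.7055


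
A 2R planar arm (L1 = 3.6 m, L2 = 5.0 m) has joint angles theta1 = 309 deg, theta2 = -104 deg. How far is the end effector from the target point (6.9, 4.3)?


End effector via forward kinematics:
x = L1*cos(t1) + L2*cos(t1+t2) = -2.266
y = L1*sin(t1) + L2*sin(t1+t2) = -4.9108
Distance to target:
d = sqrt((6.9 - -2.266)^2 + (4.3 - -4.9108)^2)
= sqrt(84.0153 + 84.8391)
= 12.9944 m


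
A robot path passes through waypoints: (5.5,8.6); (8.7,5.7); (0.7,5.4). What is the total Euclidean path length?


Segment lengths:
  seg1 = sqrt((3.2)^2 + (-2.9)^2) = 4.3186
  seg2 = sqrt((-8.0)^2 + (-0.3)^2) = 8.0056
Total = 12.3242


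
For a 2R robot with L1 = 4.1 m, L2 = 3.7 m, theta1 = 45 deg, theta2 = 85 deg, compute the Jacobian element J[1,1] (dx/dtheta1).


J[1,1] = -L1*sin(t1) - L2*sin(t1+t2)
= -4.1*sin(45) - 3.7*sin(130)
= -5.7335


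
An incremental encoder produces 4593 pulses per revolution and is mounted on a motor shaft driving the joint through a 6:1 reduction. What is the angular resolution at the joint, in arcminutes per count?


counts per rev = 4593
effective counts at joint = 4593 * 6 = 27558
resolution = 360*60 / 27558
= 0.7838 arcmin/count


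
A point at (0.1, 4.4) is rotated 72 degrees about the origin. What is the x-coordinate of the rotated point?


x' = x*cos(theta) - y*sin(theta)
cos(72 deg) = 0.309, sin(72 deg) = 0.9511
x' = 0.1 * 0.309 - 4.4 * 0.9511
= 0.0309 - 4.1846
= -4.1537


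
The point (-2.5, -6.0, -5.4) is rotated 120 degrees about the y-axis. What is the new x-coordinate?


Rotation about y-axis: x' = x*cos(theta) + z*sin(theta)
= -2.5 * -0.5 + -5.4 * 0.866
= -3.4265


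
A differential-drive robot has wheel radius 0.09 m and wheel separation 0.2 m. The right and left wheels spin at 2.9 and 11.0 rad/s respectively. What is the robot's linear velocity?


vR = r*wR = 0.09*2.9 = 0.261 m/s
vL = r*wL = 0.09*11.0 = 0.99 m/s
v = (vR+vL)/2 = 0.6255 m/s
omega = (vR-vL)/L = -3.645 rad/s
linear velocity = 0.6255 m/s


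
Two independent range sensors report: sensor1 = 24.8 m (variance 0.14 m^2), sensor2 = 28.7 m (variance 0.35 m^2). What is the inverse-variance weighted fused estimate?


w1 = (1/var1) / (1/var1 + 1/var2)
   = 7.1429 / (7.1429 + 2.8571) = 0.7143
w2 = 1 - w1 = 0.2857
fused = w1*s1 + w2*s2 = 17.7143 + 8.2
= 25.9143 m


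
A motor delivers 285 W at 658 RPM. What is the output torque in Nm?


omega = 658 * 2*pi/60 = 68.9056 rad/s
tau = P / omega = 285 / 68.9056
= 4.1361 Nm


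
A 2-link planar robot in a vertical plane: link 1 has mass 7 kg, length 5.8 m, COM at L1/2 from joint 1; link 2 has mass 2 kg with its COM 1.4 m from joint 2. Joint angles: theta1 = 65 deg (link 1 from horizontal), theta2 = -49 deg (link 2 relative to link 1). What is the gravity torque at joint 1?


Horizontal distance from joint 1 to link-1 COM:
  x_c1 = (L1/2)*cos(t1) = 2.9 * 0.4226 = 1.2256 m
Horizontal distance from joint 1 to link-2 COM:
  x_c2 = L1*cos(t1) + Lc2*cos(t1+t2)
       = 5.8*0.4226 + 1.4*0.9613 = 3.797 m
tau1 = m1*g*x_c1 + m2*g*x_c2
     = 7*9.81*1.2256 + 2*9.81*3.797
     = 84.1615 + 74.4962
     = 158.6577 Nm


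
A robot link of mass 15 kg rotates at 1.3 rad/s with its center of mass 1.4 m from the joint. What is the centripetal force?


F = m * omega^2 * r
= 15 * 1.3^2 * 1.4
= 15 * 1.69 * 1.4
= 35.49 N


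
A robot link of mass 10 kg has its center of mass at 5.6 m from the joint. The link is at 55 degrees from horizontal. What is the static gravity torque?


tau = m*g*L*cos(angle)
= 10 * 9.81 * 5.6 * cos(55 deg)
= 10 * 9.81 * 5.6 * 0.5736
= 315.1 Nm


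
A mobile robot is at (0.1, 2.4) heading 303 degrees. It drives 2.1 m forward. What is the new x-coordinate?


x_new = x0 + d*cos(theta)
= 0.1 + 2.1*cos(303)
= 0.1 + 1.1437
= 1.2437


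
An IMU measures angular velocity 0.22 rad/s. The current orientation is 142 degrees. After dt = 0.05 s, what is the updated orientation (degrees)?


delta_theta = w * dt = 0.22 * 0.05 = 0.011 rad
= 0.6303 deg
theta_new = 142 + 0.6303 = 142.6303 deg


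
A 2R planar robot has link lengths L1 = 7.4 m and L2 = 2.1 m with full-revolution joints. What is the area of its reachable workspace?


r_max = L1 + L2 = 9.5 m
r_min = |L1 - L2| = 5.3 m
Area = pi*(r_max^2 - r_min^2)
= pi*(90.25 - 28.09)
= pi * 62.16
= 195.2814 m^2


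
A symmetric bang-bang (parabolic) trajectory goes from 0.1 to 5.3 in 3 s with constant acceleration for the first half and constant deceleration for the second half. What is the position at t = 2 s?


Symmetric rest-to-rest: each phase covers (pf-p0)/2 in time T/2. 0.5*a*(T/2)^2 = (pf-p0)/2 => a = 4*(pf-p0)/T^2
a = 4*(5.3-0.1)/3^2 = 2.3111
t = 2 is in the deceleration phase (t > T/2).
p = pf - 0.5*a*(T-t)^2 = 5.3 - 0.5*2.3111*1^2
= 4.1444


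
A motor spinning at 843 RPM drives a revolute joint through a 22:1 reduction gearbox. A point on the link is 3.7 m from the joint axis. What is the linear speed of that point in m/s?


omega_motor = 843 * 2*pi/60 = 88.2788 rad/s
omega_joint = omega_motor / 22 = 4.0127 rad/s
v = omega_joint * r = 4.0127 * 3.7
= 14.8469 m/s


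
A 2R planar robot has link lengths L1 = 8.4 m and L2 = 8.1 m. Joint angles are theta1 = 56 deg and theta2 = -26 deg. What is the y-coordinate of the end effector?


Convert angles to radians: theta1 = 0.9774, theta2 = -0.4538
y = L1*sin(theta1) + L2*sin(theta1+theta2)
y = 6.9639 + 4.05
y = 11.0139


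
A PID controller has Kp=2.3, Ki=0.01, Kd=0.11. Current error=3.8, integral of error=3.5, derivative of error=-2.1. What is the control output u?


u = Kp*e + Ki*int(e) + Kd*de/dt
= 2.3*3.8 + 0.01*3.5 + 0.11*(-2.1)
= 8.74 + 0.035 + -0.231
= 8.544


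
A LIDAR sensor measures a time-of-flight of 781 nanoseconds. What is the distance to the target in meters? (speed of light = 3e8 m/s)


tof = 781 ns = 7.81e-07 s
dist = c * tof / 2
= 3e8 * 7.81e-07 / 2
= 117.15 m


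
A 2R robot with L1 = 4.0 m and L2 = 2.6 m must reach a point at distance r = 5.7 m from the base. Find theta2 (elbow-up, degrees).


cos(theta2) = (r^2 - L1^2 - L2^2) / (2*L1*L2)
cos(theta2) = (32.49 - 16.0 - 6.76) / 20.8
cos(theta2) = 0.467788
theta2 = 62.1092 degrees


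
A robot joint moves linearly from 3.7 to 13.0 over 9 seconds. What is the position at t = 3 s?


s = t/T = 3/9 = 0.3333
p(t) = p0 + (pf-p0)*s
= 3.7 + (13.0 - 3.7) * 0.3333
= 6.8


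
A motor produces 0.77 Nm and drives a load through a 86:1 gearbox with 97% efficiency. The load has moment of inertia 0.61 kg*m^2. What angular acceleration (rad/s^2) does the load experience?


tau_out = tau_motor * N * eta
= 0.77 * 86 * 0.97 = 64.2334 Nm
alpha = tau_out / I = 64.2334 / 0.61
= 105.3007 rad/s^2


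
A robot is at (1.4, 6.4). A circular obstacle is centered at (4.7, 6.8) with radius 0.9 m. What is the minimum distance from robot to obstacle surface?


center_dist = sqrt((1.4-4.7)^2 + (6.4-6.8)^2)
= sqrt(10.89 + 0.16)
= 3.3242
min_dist = center_dist - radius = 3.3242 - 0.9 = 2.4242 m


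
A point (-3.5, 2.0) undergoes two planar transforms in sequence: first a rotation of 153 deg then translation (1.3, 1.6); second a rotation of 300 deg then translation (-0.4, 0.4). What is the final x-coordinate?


After transform 1:
x1 = cos(153)*-3.5 - sin(153)*2.0 + 1.3 = 3.5105
y1 = sin(153)*-3.5 + cos(153)*2.0 + 1.6 = -1.771
After transform 2:
x2 = cos(300)*3.5105 - sin(300)*-1.771 + -0.4
= -0.1784


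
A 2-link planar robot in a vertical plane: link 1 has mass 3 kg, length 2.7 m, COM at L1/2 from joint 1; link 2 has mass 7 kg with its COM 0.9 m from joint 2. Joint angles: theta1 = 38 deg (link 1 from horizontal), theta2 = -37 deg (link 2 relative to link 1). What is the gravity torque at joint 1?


Horizontal distance from joint 1 to link-1 COM:
  x_c1 = (L1/2)*cos(t1) = 1.35 * 0.788 = 1.0638 m
Horizontal distance from joint 1 to link-2 COM:
  x_c2 = L1*cos(t1) + Lc2*cos(t1+t2)
       = 2.7*0.788 + 0.9*0.9998 = 3.0275 m
tau1 = m1*g*x_c1 + m2*g*x_c2
     = 3*9.81*1.0638 + 7*9.81*3.0275
     = 31.3081 + 207.8979
     = 239.2059 Nm


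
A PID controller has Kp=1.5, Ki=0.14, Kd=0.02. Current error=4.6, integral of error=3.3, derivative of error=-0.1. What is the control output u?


u = Kp*e + Ki*int(e) + Kd*de/dt
= 1.5*4.6 + 0.14*3.3 + 0.02*(-0.1)
= 6.9 + 0.462 + -0.002
= 7.36


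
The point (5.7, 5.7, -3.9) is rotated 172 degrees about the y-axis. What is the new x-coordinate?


Rotation about y-axis: x' = x*cos(theta) + z*sin(theta)
= 5.7 * -0.9903 + -3.9 * 0.1392
= -6.1873


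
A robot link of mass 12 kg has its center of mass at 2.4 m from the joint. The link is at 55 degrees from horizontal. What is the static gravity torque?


tau = m*g*L*cos(angle)
= 12 * 9.81 * 2.4 * cos(55 deg)
= 12 * 9.81 * 2.4 * 0.5736
= 162.0514 Nm


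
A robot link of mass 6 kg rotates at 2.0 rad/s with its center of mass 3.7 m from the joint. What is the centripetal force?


F = m * omega^2 * r
= 6 * 2.0^2 * 3.7
= 6 * 4.0 * 3.7
= 88.8 N


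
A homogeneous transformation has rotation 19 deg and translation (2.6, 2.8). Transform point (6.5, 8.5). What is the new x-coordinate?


x' = cos(theta)*px - sin(theta)*py + tx
= 0.9455*6.5 - 0.3256*8.5 + 2.6
= 5.9785


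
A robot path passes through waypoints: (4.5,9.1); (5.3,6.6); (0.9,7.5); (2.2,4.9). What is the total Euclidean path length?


Segment lengths:
  seg1 = sqrt((0.8)^2 + (-2.5)^2) = 2.6249
  seg2 = sqrt((-4.4)^2 + (0.9)^2) = 4.4911
  seg3 = sqrt((1.3)^2 + (-2.6)^2) = 2.9069
Total = 10.0229


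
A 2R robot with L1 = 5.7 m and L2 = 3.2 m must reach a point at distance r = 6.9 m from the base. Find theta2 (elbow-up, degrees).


cos(theta2) = (r^2 - L1^2 - L2^2) / (2*L1*L2)
cos(theta2) = (47.61 - 32.49 - 10.24) / 36.48
cos(theta2) = 0.133772
theta2 = 82.3124 degrees


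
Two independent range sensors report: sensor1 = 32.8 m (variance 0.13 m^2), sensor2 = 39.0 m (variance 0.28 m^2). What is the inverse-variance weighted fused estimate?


w1 = (1/var1) / (1/var1 + 1/var2)
   = 7.6923 / (7.6923 + 3.5714) = 0.6829
w2 = 1 - w1 = 0.3171
fused = w1*s1 + w2*s2 = 22.4 + 12.3659
= 34.7659 m


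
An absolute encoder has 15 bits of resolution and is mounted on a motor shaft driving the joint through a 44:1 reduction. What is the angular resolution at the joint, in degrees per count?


counts = 2^15 = 32768
effective counts at joint = 32768 * 44 = 1441792
resolution = 360 / 1441792
= 2.4969e-04 deg/count


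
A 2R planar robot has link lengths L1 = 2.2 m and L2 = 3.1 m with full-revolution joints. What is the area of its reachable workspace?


r_max = L1 + L2 = 5.3 m
r_min = |L1 - L2| = 0.9 m
Area = pi*(r_max^2 - r_min^2)
= pi*(28.09 - 0.81)
= pi * 27.28
= 85.7026 m^2


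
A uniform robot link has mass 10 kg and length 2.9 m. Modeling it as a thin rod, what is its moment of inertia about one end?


I = (1/3) * m * L^2
= (1/3) * 10 * 2.9^2
= 0.333333 * 10 * 8.41
= 28.0333 kg*m^2


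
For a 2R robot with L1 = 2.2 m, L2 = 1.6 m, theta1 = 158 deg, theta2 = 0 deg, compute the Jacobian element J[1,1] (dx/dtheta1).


J[1,1] = -L1*sin(t1) - L2*sin(t1+t2)
= -2.2*sin(158) - 1.6*sin(158)
= -1.4235


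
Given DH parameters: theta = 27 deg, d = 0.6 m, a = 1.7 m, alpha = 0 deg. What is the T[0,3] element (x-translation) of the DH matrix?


T[0,3] = a * cos(theta)
= 1.7 * cos(27 deg)
= 1.7 * 0.891
= 1.5147


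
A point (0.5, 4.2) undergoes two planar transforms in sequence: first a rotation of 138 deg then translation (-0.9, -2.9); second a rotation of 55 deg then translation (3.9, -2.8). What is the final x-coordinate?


After transform 1:
x1 = cos(138)*0.5 - sin(138)*4.2 + -0.9 = -4.0819
y1 = sin(138)*0.5 + cos(138)*4.2 + -2.9 = -5.6866
After transform 2:
x2 = cos(55)*-4.0819 - sin(55)*-5.6866 + 3.9
= 6.2169


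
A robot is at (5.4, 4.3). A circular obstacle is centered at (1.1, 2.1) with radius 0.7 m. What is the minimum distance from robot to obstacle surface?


center_dist = sqrt((5.4-1.1)^2 + (4.3-2.1)^2)
= sqrt(18.49 + 4.84)
= 4.8301
min_dist = center_dist - radius = 4.8301 - 0.7 = 4.1301 m


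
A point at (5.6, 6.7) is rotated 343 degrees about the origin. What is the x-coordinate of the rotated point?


x' = x*cos(theta) - y*sin(theta)
cos(343 deg) = 0.9563, sin(343 deg) = -0.2924
x' = 5.6 * 0.9563 - 6.7 * -0.2924
= 5.3553 - -1.9589
= 7.3142


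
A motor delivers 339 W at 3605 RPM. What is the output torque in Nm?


omega = 3605 * 2*pi/60 = 377.5147 rad/s
tau = P / omega = 339 / 377.5147
= 0.898 Nm


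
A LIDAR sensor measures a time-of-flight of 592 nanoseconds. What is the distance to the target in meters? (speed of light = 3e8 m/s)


tof = 592 ns = 5.92e-07 s
dist = c * tof / 2
= 3e8 * 5.92e-07 / 2
= 88.8 m


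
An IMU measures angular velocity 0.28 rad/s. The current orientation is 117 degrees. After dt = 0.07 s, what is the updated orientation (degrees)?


delta_theta = w * dt = 0.28 * 0.07 = 0.0196 rad
= 1.123 deg
theta_new = 117 + 1.123 = 118.123 deg


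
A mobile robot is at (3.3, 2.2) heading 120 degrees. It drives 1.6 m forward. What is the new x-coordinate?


x_new = x0 + d*cos(theta)
= 3.3 + 1.6*cos(120)
= 3.3 + -0.8
= 2.5


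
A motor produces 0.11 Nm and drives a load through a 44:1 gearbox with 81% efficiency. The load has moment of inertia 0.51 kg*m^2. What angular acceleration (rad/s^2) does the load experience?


tau_out = tau_motor * N * eta
= 0.11 * 44 * 0.81 = 3.9204 Nm
alpha = tau_out / I = 3.9204 / 0.51
= 7.6871 rad/s^2


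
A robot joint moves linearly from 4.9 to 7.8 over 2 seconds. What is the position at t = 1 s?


s = t/T = 1/2 = 0.5
p(t) = p0 + (pf-p0)*s
= 4.9 + (7.8 - 4.9) * 0.5
= 6.35


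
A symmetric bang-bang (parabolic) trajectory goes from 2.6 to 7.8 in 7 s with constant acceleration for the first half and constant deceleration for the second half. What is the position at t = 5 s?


Symmetric rest-to-rest: each phase covers (pf-p0)/2 in time T/2. 0.5*a*(T/2)^2 = (pf-p0)/2 => a = 4*(pf-p0)/T^2
a = 4*(7.8-2.6)/7^2 = 0.4245
t = 5 is in the deceleration phase (t > T/2).
p = pf - 0.5*a*(T-t)^2 = 7.8 - 0.5*0.4245*2^2
= 6.951


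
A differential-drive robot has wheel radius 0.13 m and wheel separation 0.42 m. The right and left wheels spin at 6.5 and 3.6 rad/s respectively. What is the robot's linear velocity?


vR = r*wR = 0.13*6.5 = 0.845 m/s
vL = r*wL = 0.13*3.6 = 0.468 m/s
v = (vR+vL)/2 = 0.6565 m/s
omega = (vR-vL)/L = 0.8976 rad/s
linear velocity = 0.6565 m/s


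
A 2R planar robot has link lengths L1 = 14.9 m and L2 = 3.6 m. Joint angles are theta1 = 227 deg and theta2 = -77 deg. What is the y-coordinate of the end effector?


Convert angles to radians: theta1 = 3.9619, theta2 = -1.3439
y = L1*sin(theta1) + L2*sin(theta1+theta2)
y = -10.8972 + 1.8
y = -9.0972
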